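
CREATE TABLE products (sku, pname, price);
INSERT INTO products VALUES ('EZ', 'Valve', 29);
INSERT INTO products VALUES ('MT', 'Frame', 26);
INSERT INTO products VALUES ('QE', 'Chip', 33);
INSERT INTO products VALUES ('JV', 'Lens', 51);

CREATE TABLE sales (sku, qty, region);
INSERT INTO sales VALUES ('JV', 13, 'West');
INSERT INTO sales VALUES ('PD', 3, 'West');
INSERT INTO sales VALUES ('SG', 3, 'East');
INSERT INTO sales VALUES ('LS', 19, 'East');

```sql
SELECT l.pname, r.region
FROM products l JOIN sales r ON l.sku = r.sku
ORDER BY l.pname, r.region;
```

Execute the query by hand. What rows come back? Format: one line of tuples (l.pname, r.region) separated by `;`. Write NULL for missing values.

(Lens, West)

INNER JOIN keeps only pairs where the ON condition holds.
Matching on l.sku = r.sku.
- l row (sku=EZ): no match → dropped.
- l row (sku=MT): no match → dropped.
- l row (sku=QE): no match → dropped.
- l row (sku=JV): matches 1 r row(s) → 1 output row(s).
After projecting and ordering:
l.pname | r.region
Lens | West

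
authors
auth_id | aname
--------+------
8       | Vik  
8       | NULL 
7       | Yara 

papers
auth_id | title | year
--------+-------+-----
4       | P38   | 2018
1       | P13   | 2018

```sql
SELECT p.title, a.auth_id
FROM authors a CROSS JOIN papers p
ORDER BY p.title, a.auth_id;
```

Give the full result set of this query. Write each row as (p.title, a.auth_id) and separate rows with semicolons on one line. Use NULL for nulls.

CROSS JOIN pairs every row of `authors` with every row of `papers`: 3 × 2 = 6 rows.
After projecting and ordering:
p.title | a.auth_id
P13 | 7
P13 | 8
P13 | 8
P38 | 7
P38 | 8
P38 | 8

(P13, 7); (P13, 8); (P13, 8); (P38, 7); (P38, 8); (P38, 8)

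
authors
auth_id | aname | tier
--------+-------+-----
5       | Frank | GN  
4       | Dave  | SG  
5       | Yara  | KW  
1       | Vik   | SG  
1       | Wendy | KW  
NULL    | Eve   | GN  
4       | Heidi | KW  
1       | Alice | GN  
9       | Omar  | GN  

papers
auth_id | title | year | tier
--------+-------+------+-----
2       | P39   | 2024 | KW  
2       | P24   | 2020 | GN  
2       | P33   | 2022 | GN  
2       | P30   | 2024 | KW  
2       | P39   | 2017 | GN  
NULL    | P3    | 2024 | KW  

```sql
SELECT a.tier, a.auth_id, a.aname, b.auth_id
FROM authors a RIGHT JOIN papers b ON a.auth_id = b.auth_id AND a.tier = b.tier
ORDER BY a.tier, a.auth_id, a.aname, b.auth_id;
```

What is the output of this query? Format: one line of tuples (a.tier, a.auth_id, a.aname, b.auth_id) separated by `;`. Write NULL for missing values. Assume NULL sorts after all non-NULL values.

RIGHT JOIN keeps every row from `papers`; unmatched rows get NULL for `authors`'s columns.
Matching on a.auth_id = b.auth_id AND a.tier = b.tier. A NULL in a compared column never satisfies the condition.
- a[0] auth_id=5, tier=GN → no match.
- a[1] auth_id=4, tier=SG → no match.
- a[2] auth_id=5, tier=KW → no match.
- a[3] auth_id=1, tier=SG → no match.
- a[4] auth_id=1, tier=KW → no match.
- a[5] auth_id=NULL, tier=GN → no match.
- a[6] auth_id=4, tier=KW → no match.
- a[7] auth_id=1, tier=GN → no match.
- a[8] auth_id=9, tier=GN → no match.
- plus 6 unmatched b row(s), each kept with NULL a columns.
After projecting and ordering:
a.tier | a.auth_id | a.aname | b.auth_id
NULL | NULL | NULL | 2
NULL | NULL | NULL | 2
NULL | NULL | NULL | 2
NULL | NULL | NULL | 2
NULL | NULL | NULL | 2
NULL | NULL | NULL | NULL

(NULL, NULL, NULL, 2); (NULL, NULL, NULL, 2); (NULL, NULL, NULL, 2); (NULL, NULL, NULL, 2); (NULL, NULL, NULL, 2); (NULL, NULL, NULL, NULL)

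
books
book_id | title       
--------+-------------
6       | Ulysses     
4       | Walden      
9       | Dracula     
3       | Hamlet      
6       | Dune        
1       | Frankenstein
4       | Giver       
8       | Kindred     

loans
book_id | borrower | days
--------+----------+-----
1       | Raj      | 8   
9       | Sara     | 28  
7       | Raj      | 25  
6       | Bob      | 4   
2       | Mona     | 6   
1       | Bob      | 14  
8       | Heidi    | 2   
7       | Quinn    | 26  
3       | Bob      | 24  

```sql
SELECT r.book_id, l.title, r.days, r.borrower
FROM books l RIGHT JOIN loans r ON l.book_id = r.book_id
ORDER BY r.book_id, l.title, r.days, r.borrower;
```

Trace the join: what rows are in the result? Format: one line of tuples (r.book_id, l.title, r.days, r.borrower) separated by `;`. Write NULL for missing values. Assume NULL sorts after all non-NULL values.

(1, Frankenstein, 8, Raj); (1, Frankenstein, 14, Bob); (2, NULL, 6, Mona); (3, Hamlet, 24, Bob); (6, Dune, 4, Bob); (6, Ulysses, 4, Bob); (7, NULL, 25, Raj); (7, NULL, 26, Quinn); (8, Kindred, 2, Heidi); (9, Dracula, 28, Sara)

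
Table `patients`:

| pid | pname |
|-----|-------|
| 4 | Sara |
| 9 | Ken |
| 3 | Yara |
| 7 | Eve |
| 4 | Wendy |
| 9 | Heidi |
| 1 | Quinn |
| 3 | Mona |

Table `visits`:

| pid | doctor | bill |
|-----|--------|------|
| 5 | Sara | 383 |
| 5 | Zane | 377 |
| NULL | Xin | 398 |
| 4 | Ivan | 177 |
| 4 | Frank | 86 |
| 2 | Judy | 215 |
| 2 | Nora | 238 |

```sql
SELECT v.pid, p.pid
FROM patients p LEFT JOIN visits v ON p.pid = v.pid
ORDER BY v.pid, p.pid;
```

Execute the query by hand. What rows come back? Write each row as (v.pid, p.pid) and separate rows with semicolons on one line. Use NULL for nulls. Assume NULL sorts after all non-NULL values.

LEFT JOIN keeps every row from `patients`; unmatched rows get NULL for `visits`'s columns.
Matching on p.pid = v.pid. A NULL in a compared column never satisfies the condition.
- p row (pid=4): matches 2 v row(s) → 2 output row(s).
- p row (pid=9): no match → kept, v columns NULL.
- p row (pid=3): no match → kept, v columns NULL.
- p row (pid=7): no match → kept, v columns NULL.
- p row (pid=4): matches 2 v row(s) → 2 output row(s).
- p row (pid=9): no match → kept, v columns NULL.
- p row (pid=1): no match → kept, v columns NULL.
- p row (pid=3): no match → kept, v columns NULL.
After projecting and ordering:
v.pid | p.pid
4 | 4
4 | 4
4 | 4
4 | 4
NULL | 1
NULL | 3
NULL | 3
NULL | 7
NULL | 9
NULL | 9

(4, 4); (4, 4); (4, 4); (4, 4); (NULL, 1); (NULL, 3); (NULL, 3); (NULL, 7); (NULL, 9); (NULL, 9)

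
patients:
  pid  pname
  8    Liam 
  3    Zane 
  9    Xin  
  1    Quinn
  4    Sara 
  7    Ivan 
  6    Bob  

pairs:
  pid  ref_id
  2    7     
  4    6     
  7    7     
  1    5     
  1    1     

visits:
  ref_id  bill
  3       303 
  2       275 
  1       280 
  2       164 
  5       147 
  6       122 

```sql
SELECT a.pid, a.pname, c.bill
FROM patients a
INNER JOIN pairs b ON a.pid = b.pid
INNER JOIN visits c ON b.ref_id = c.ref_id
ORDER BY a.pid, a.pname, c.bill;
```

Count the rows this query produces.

Evaluate left to right. First `patients a INNER JOIN pairs b` on pid: 4 row(s).
Then INNER JOIN `visits c` on ref_id: keep only rows whose b.ref_id appears in c.
Result: 3 row(s).

3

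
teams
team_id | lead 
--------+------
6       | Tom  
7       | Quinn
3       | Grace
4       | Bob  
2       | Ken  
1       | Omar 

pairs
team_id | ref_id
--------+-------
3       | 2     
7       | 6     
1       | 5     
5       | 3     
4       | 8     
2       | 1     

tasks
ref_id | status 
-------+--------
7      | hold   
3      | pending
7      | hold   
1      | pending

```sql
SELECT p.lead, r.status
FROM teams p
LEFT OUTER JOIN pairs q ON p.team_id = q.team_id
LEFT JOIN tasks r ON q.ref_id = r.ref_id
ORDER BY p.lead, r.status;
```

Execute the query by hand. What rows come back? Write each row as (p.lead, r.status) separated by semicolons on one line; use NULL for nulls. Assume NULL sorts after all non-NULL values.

(Bob, NULL); (Grace, NULL); (Ken, pending); (Omar, NULL); (Quinn, NULL); (Tom, NULL)

Joins associate left-to-right: teams LEFT JOIN pairs on team_id gives 6 intermediate row(s).
Then LEFT JOIN `tasks r` on ref_id: each of those 6 rows is kept; rows whose q.ref_id has no match in r get NULL for r's columns.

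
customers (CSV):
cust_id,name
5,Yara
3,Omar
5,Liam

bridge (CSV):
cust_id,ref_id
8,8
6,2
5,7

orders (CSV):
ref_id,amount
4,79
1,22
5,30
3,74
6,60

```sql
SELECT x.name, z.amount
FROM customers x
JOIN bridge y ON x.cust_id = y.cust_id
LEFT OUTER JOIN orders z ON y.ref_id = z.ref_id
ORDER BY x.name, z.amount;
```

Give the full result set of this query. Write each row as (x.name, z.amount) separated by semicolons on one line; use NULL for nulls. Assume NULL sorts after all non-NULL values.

(Liam, NULL); (Yara, NULL)

Evaluate left to right. First `customers x INNER JOIN bridge y` on cust_id: 2 row(s).
Then LEFT JOIN `orders z` on ref_id: each of those 2 rows is kept; rows whose y.ref_id has no match in z get NULL for z's columns.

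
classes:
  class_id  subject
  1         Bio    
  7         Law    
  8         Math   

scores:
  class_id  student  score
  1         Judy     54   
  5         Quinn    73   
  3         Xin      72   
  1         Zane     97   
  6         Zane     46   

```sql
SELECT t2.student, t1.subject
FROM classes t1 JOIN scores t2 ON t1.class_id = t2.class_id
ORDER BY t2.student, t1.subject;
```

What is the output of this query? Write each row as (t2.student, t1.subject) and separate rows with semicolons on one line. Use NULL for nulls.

(Judy, Bio); (Zane, Bio)

INNER JOIN keeps only pairs where the ON condition holds.
Matching on t1.class_id = t2.class_id.
- t1 row (class_id=1): matches 2 t2 row(s) → 2 output row(s).
- t1 row (class_id=7): no match → dropped.
- t1 row (class_id=8): no match → dropped.
After projecting and ordering:
t2.student | t1.subject
Judy | Bio
Zane | Bio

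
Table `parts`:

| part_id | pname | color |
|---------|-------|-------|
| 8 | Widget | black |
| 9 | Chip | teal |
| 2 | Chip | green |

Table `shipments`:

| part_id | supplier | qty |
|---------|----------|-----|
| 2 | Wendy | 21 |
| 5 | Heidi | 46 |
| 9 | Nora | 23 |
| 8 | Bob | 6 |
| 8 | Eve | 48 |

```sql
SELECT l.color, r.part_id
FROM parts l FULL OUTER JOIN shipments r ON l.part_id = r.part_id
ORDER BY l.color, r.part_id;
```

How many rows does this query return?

FULL OUTER JOIN keeps every row from both sides; unmatched rows get NULL for the other side's columns.
Matching on l.part_id = r.part_id.
- l (part_id=8) pairs with 2 row(s) of r.
- l (part_id=9) pairs with 1 row(s) of r.
- l (part_id=2) pairs with 1 row(s) of r.
- 1 r row(s) had no l match → kept, l columns NULL.
Total: 4 matched + 1 padded = 5 rows.

5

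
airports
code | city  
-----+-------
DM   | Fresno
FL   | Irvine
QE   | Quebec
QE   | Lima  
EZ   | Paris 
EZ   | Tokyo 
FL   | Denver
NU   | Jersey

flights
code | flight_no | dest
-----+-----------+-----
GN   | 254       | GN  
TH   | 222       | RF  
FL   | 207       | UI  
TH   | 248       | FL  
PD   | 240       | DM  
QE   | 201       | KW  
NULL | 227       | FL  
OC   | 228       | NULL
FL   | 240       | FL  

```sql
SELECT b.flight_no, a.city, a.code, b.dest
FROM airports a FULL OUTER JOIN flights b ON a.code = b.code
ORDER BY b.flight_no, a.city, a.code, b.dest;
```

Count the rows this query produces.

FULL OUTER JOIN keeps every row from both sides; unmatched rows get NULL for the other side's columns.
Matching on a.code = b.code. A NULL in a compared column never satisfies the condition.
Matched pairs: 6; unmatched a rows kept: 4; unmatched b rows kept: 6.
Total: 6 matched + 10 padded = 16 rows.

16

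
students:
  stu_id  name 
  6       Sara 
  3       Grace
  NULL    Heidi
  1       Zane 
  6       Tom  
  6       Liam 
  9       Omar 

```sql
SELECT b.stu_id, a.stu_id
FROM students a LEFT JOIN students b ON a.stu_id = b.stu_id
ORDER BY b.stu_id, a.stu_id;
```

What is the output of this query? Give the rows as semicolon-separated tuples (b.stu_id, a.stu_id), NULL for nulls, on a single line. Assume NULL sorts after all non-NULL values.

(1, 1); (3, 3); (6, 6); (6, 6); (6, 6); (6, 6); (6, 6); (6, 6); (6, 6); (6, 6); (6, 6); (9, 9); (NULL, NULL)

LEFT JOIN keeps every row from `students a`; unmatched rows get NULL for `students b`'s columns.
Matching on a.stu_id = b.stu_id. A NULL in a compared column never satisfies the condition.
Matched pairs: 12; unmatched a rows kept: 1.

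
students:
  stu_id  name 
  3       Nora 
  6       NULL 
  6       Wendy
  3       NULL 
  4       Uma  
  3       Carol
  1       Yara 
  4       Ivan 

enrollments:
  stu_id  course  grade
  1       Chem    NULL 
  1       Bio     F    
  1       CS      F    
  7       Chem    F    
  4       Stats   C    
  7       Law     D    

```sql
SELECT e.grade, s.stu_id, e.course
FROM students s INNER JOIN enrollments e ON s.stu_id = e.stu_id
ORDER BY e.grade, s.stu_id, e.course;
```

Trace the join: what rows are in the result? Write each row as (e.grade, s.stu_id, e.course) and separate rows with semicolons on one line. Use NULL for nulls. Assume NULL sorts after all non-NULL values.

INNER JOIN keeps only pairs where the ON condition holds.
Matching on s.stu_id = e.stu_id.
- s[0] stu_id=3 → no match; dropped.
- s[1] stu_id=6 → no match; dropped.
- s[2] stu_id=6 → no match; dropped.
- s[3] stu_id=3 → no match; dropped.
- s[4] stu_id=4 → 1 match(es) in e → 1 row(s).
- s[5] stu_id=3 → no match; dropped.
- s[6] stu_id=1 → 3 match(es) in e → 3 row(s).
- s[7] stu_id=4 → 1 match(es) in e → 1 row(s).
After projecting and ordering:
e.grade | s.stu_id | e.course
C | 4 | Stats
C | 4 | Stats
F | 1 | Bio
F | 1 | CS
NULL | 1 | Chem

(C, 4, Stats); (C, 4, Stats); (F, 1, Bio); (F, 1, CS); (NULL, 1, Chem)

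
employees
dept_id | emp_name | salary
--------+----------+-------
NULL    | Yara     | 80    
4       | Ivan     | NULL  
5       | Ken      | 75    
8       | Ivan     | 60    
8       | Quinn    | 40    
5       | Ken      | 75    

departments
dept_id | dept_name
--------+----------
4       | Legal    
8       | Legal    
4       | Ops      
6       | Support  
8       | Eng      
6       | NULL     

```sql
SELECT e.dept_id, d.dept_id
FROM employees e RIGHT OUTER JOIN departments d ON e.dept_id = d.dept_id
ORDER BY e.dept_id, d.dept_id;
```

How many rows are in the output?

8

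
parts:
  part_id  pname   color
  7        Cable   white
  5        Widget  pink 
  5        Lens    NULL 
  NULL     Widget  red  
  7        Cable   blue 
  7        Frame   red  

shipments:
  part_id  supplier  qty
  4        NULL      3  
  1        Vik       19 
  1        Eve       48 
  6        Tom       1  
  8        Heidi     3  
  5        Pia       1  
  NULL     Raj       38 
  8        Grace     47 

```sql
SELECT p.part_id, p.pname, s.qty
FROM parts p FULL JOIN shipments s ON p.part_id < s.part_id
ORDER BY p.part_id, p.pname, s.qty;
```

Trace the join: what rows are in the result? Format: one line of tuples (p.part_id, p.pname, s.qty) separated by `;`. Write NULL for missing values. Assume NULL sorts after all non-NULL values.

(5, Lens, 1); (5, Lens, 3); (5, Lens, 47); (5, Widget, 1); (5, Widget, 3); (5, Widget, 47); (7, Cable, 3); (7, Cable, 3); (7, Cable, 47); (7, Cable, 47); (7, Frame, 3); (7, Frame, 47); (NULL, Widget, NULL); (NULL, NULL, 1); (NULL, NULL, 3); (NULL, NULL, 19); (NULL, NULL, 38); (NULL, NULL, 48)

FULL OUTER JOIN keeps every row from both sides; unmatched rows get NULL for the other side's columns.
Matching on p.part_id < s.part_id. A NULL in a compared column never satisfies the condition.
Matched pairs: 12; unmatched p rows kept: 1; unmatched s rows kept: 5.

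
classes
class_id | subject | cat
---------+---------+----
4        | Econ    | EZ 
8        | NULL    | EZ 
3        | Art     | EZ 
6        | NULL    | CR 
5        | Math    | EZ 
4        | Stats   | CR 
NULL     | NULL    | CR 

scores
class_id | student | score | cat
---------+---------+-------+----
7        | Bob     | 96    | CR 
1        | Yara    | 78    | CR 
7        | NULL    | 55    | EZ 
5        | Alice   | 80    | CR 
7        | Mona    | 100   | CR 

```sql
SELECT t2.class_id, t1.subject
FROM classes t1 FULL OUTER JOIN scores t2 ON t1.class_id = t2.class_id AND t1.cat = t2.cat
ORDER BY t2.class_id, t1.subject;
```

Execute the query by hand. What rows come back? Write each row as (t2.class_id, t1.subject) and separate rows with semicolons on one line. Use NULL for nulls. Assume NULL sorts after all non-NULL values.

(1, NULL); (5, NULL); (7, NULL); (7, NULL); (7, NULL); (NULL, Art); (NULL, Econ); (NULL, Math); (NULL, Stats); (NULL, NULL); (NULL, NULL); (NULL, NULL)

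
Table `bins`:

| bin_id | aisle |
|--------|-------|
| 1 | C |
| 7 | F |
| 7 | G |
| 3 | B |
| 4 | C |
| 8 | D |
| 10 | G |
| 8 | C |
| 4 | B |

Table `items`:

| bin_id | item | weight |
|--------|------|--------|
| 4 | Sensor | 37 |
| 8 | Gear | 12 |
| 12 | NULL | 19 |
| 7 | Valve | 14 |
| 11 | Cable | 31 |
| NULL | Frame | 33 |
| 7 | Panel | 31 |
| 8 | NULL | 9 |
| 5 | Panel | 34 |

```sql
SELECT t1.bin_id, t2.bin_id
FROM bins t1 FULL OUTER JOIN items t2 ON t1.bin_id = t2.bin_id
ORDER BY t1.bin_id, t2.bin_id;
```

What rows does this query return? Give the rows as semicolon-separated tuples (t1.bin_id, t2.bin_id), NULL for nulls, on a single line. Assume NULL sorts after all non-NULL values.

(1, NULL); (3, NULL); (4, 4); (4, 4); (7, 7); (7, 7); (7, 7); (7, 7); (8, 8); (8, 8); (8, 8); (8, 8); (10, NULL); (NULL, 5); (NULL, 11); (NULL, 12); (NULL, NULL)

FULL OUTER JOIN keeps every row from both sides; unmatched rows get NULL for the other side's columns.
Matching on t1.bin_id = t2.bin_id. A NULL in a compared column never satisfies the condition.
- t1 (bin_id=1) has no partner → padded with NULL.
- t1 (bin_id=7) pairs with 2 row(s) of t2.
- t1 (bin_id=7) pairs with 2 row(s) of t2.
- t1 (bin_id=3) has no partner → padded with NULL.
- t1 (bin_id=4) pairs with 1 row(s) of t2.
- t1 (bin_id=8) pairs with 2 row(s) of t2.
- t1 (bin_id=10) has no partner → padded with NULL.
- t1 (bin_id=8) pairs with 2 row(s) of t2.
- t1 (bin_id=4) pairs with 1 row(s) of t2.
- plus 4 unmatched t2 row(s), each kept with NULL t1 columns.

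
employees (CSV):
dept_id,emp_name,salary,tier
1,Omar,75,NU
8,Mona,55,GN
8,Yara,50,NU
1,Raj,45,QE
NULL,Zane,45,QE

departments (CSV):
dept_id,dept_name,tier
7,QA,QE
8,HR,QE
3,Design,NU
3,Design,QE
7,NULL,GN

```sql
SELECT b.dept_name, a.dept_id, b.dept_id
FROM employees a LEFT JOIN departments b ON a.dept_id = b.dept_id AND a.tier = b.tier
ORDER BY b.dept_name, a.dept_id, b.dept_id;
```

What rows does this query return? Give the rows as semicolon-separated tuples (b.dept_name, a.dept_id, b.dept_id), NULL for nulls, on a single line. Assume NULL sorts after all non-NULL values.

(NULL, 1, NULL); (NULL, 1, NULL); (NULL, 8, NULL); (NULL, 8, NULL); (NULL, NULL, NULL)

LEFT JOIN keeps every row from `employees`; unmatched rows get NULL for `departments`'s columns.
Matching on a.dept_id = b.dept_id AND a.tier = b.tier. A NULL in a compared column never satisfies the condition.
- a[0] dept_id=1, tier=NU → no match; kept with NULLs on the b side.
- a[1] dept_id=8, tier=GN → no match; kept with NULLs on the b side.
- a[2] dept_id=8, tier=NU → no match; kept with NULLs on the b side.
- a[3] dept_id=1, tier=QE → no match; kept with NULLs on the b side.
- a[4] dept_id=NULL, tier=QE → no match; kept with NULLs on the b side.
After projecting and ordering:
b.dept_name | a.dept_id | b.dept_id
NULL | 1 | NULL
NULL | 1 | NULL
NULL | 8 | NULL
NULL | 8 | NULL
NULL | NULL | NULL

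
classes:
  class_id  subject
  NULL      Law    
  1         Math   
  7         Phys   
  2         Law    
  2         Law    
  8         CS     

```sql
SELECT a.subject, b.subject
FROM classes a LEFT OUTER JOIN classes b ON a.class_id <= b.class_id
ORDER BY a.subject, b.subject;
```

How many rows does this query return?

LEFT JOIN keeps every row from `classes a`; unmatched rows get NULL for `classes b`'s columns.
Matching on a.class_id <= b.class_id. A NULL in a compared column never satisfies the condition.
- a[0] class_id=NULL → no match; kept with NULLs on the b side.
- a[1] class_id=1 → 5 match(es) in b → 5 row(s).
- a[2] class_id=7 → 2 match(es) in b → 2 row(s).
- a[3] class_id=2 → 4 match(es) in b → 4 row(s).
- a[4] class_id=2 → 4 match(es) in b → 4 row(s).
- a[5] class_id=8 → 1 match(es) in b → 1 row(s).
Total: 16 matched + 1 padded = 17 rows.

17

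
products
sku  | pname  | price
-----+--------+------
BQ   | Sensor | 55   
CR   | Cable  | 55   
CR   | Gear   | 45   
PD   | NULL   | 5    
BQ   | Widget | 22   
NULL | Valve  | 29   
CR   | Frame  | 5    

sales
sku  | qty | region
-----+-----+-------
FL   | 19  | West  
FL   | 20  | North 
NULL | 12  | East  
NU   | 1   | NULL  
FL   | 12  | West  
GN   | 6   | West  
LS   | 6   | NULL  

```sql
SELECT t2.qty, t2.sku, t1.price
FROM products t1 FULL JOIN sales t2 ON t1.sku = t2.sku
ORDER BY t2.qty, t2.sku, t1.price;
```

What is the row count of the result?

14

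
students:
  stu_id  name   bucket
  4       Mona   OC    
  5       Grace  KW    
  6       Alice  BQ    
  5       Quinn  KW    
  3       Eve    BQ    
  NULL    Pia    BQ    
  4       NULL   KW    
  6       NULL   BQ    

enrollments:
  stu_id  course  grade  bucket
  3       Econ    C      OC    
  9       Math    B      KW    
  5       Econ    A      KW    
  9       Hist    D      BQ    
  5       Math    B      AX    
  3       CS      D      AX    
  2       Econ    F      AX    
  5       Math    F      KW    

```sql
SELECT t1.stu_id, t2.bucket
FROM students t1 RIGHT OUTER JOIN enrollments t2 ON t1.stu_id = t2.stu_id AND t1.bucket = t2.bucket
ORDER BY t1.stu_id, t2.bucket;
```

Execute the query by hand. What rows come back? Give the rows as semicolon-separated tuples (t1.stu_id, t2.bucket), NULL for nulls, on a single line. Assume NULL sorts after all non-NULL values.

RIGHT JOIN keeps every row from `enrollments`; unmatched rows get NULL for `students`'s columns.
Matching on t1.stu_id = t2.stu_id AND t1.bucket = t2.bucket. A NULL in a compared column never satisfies the condition.
Matched pairs: 4; unmatched t2 rows kept: 6.

(5, KW); (5, KW); (5, KW); (5, KW); (NULL, AX); (NULL, AX); (NULL, AX); (NULL, BQ); (NULL, KW); (NULL, OC)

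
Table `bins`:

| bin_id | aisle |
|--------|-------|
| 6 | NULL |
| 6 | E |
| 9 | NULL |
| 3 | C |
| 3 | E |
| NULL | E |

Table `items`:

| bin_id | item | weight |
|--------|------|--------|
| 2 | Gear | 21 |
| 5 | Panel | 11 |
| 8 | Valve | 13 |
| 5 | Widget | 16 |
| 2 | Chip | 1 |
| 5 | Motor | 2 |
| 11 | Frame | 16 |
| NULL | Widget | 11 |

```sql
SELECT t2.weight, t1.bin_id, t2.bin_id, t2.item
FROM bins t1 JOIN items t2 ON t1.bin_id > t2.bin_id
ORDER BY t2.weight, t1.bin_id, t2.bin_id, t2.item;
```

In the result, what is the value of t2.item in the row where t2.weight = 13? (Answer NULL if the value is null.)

INNER JOIN keeps only pairs where the ON condition holds.
Matching on t1.bin_id > t2.bin_id. A NULL in a compared column never satisfies the condition.
- bin_id=6: 5 matching t2 row(s), so 5 row(s) emitted.
- bin_id=6: 5 matching t2 row(s), so 5 row(s) emitted.
- bin_id=9: 6 matching t2 row(s), so 6 row(s) emitted.
- bin_id=3: 2 matching t2 row(s), so 2 row(s) emitted.
- bin_id=3: 2 matching t2 row(s), so 2 row(s) emitted.
- bin_id=NULL: no matching t2 row, dropped.

Valve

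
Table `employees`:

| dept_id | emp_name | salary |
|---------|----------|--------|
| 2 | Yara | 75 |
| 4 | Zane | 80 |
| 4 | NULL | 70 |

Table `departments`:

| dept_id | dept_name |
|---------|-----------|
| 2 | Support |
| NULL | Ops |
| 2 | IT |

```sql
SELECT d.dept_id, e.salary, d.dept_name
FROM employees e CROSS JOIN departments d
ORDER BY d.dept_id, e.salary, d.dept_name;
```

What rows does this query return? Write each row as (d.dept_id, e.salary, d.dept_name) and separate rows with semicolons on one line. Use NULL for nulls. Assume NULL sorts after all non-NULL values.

(2, 70, IT); (2, 70, Support); (2, 75, IT); (2, 75, Support); (2, 80, IT); (2, 80, Support); (NULL, 70, Ops); (NULL, 75, Ops); (NULL, 80, Ops)

CROSS JOIN pairs every row of `employees` with every row of `departments`: 3 × 3 = 9 rows.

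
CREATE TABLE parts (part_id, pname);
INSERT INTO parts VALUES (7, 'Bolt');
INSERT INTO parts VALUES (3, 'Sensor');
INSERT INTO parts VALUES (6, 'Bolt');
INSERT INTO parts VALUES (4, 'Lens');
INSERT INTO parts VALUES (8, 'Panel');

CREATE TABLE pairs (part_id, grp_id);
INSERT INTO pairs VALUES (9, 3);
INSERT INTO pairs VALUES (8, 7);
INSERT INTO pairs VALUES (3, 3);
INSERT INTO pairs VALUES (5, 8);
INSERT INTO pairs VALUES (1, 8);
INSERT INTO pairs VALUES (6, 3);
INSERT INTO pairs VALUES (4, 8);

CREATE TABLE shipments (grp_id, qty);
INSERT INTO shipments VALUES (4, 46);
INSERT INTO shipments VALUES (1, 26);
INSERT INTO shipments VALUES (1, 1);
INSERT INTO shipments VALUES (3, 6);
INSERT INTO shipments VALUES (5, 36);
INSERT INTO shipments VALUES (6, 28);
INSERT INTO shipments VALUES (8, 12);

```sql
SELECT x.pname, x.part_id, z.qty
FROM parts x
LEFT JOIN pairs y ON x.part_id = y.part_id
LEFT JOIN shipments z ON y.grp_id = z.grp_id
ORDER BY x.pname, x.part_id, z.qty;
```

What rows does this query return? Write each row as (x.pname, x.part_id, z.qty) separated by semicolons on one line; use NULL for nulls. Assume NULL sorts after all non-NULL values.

Joins associate left-to-right: parts LEFT JOIN pairs on part_id gives 5 intermediate row(s).
Then LEFT JOIN `shipments z` on grp_id: each of those 5 rows is kept; rows whose y.grp_id has no match in z get NULL for z's columns.

(Bolt, 6, 6); (Bolt, 7, NULL); (Lens, 4, 12); (Panel, 8, NULL); (Sensor, 3, 6)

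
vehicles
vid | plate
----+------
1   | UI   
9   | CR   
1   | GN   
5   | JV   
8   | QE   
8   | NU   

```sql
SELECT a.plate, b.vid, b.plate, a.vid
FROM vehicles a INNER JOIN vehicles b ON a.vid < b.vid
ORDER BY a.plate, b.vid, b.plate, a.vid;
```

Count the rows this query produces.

13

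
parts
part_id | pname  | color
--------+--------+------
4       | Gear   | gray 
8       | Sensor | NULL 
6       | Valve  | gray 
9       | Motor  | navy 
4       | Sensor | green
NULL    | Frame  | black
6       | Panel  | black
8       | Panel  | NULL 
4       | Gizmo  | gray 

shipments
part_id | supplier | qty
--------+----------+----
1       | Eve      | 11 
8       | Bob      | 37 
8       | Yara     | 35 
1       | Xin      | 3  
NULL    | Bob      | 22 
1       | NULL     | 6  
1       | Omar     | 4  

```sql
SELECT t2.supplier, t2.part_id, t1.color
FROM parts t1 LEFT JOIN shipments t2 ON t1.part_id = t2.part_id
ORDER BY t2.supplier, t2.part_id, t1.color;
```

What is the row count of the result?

11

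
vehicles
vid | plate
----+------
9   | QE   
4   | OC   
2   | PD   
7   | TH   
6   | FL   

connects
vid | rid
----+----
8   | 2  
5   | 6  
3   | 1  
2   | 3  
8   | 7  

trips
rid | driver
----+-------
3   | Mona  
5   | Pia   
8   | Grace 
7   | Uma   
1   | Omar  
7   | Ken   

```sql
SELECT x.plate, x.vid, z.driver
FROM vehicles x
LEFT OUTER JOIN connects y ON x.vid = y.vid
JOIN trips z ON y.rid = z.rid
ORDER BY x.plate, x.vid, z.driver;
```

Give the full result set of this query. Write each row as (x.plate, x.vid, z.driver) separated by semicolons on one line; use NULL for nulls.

Evaluate left to right. First `vehicles x LEFT JOIN connects y` on vid: 5 row(s).
Then INNER JOIN `trips z` on rid: keep only rows whose y.rid appears in z.

(PD, 2, Mona)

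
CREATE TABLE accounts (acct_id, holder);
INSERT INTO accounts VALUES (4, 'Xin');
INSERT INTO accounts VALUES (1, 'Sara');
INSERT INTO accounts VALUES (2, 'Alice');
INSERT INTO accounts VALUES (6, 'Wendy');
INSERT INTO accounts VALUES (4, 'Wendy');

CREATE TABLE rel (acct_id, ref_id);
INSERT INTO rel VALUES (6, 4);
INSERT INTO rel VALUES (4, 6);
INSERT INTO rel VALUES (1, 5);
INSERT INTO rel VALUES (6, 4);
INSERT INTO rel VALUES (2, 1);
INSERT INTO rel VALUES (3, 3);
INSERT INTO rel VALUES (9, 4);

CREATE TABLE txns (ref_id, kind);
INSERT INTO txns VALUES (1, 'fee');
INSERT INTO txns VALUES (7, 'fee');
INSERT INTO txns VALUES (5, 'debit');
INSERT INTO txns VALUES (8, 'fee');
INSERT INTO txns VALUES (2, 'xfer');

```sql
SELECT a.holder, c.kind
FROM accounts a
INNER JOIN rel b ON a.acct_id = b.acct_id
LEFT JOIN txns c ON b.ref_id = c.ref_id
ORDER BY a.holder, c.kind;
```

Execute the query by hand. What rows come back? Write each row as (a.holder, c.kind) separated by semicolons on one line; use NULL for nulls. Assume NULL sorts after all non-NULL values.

(Alice, fee); (Sara, debit); (Wendy, NULL); (Wendy, NULL); (Wendy, NULL); (Xin, NULL)

Evaluate left to right. First `accounts a INNER JOIN rel b` on acct_id: 6 row(s).
Then LEFT JOIN `txns c` on ref_id: each of those 6 rows is kept; rows whose b.ref_id has no match in c get NULL for c's columns.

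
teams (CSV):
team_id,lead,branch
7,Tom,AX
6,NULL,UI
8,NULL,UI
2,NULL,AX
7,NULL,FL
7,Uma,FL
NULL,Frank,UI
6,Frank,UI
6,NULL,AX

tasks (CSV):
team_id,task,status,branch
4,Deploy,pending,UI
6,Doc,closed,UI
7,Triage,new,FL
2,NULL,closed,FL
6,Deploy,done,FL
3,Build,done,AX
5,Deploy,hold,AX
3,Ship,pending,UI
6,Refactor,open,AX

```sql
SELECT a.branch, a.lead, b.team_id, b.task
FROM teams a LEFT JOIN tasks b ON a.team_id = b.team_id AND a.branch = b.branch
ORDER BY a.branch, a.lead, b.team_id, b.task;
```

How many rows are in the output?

9

LEFT JOIN keeps every row from `teams`; unmatched rows get NULL for `tasks`'s columns.
Matching on a.team_id = b.team_id AND a.branch = b.branch. A NULL in a compared column never satisfies the condition.
- a (team_id=7, branch=AX) has no partner → padded with NULL.
- a (team_id=6, branch=UI) pairs with 1 row(s) of b.
- a (team_id=8, branch=UI) has no partner → padded with NULL.
- a (team_id=2, branch=AX) has no partner → padded with NULL.
- a (team_id=7, branch=FL) pairs with 1 row(s) of b.
- a (team_id=7, branch=FL) pairs with 1 row(s) of b.
- a (team_id=NULL, branch=UI) has no partner → padded with NULL.
- a (team_id=6, branch=UI) pairs with 1 row(s) of b.
- a (team_id=6, branch=AX) pairs with 1 row(s) of b.
Total: 5 matched + 4 padded = 9 rows.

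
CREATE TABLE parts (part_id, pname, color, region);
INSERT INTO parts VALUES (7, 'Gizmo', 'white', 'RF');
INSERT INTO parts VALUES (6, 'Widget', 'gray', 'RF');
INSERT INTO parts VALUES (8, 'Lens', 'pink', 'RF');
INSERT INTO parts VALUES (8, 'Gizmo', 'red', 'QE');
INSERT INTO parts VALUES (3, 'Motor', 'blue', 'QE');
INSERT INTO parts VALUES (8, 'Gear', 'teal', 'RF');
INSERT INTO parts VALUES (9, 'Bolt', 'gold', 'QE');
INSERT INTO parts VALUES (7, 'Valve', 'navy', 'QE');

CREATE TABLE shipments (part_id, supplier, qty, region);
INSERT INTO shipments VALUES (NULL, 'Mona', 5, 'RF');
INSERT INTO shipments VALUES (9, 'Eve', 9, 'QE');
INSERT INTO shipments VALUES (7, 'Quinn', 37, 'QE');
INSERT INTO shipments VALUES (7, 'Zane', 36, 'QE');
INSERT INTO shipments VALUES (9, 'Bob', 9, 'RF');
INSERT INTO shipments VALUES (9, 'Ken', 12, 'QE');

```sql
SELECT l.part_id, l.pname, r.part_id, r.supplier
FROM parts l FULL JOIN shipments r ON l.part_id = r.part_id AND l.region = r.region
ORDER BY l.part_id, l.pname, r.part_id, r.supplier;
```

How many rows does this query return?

12

FULL OUTER JOIN keeps every row from both sides; unmatched rows get NULL for the other side's columns.
Matching on l.part_id = r.part_id AND l.region = r.region. A NULL in a compared column never satisfies the condition.
- l (part_id=7, region=RF) has no partner → padded with NULL.
- l (part_id=6, region=RF) has no partner → padded with NULL.
- l (part_id=8, region=RF) has no partner → padded with NULL.
- l (part_id=8, region=QE) has no partner → padded with NULL.
- l (part_id=3, region=QE) has no partner → padded with NULL.
- l (part_id=8, region=RF) has no partner → padded with NULL.
- l (part_id=9, region=QE) pairs with 2 row(s) of r.
- l (part_id=7, region=QE) pairs with 2 row(s) of r.
- plus 2 unmatched r row(s), each kept with NULL l columns.
Total: 4 matched + 8 padded = 12 rows.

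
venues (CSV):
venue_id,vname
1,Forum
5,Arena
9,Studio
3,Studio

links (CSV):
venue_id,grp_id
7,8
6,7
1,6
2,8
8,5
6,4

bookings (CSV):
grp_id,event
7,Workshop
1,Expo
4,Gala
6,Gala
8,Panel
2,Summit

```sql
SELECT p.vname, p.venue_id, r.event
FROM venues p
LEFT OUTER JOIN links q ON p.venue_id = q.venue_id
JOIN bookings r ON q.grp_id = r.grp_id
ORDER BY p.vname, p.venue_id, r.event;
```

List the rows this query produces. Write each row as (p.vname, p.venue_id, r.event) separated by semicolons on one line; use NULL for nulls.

(Forum, 1, Gala)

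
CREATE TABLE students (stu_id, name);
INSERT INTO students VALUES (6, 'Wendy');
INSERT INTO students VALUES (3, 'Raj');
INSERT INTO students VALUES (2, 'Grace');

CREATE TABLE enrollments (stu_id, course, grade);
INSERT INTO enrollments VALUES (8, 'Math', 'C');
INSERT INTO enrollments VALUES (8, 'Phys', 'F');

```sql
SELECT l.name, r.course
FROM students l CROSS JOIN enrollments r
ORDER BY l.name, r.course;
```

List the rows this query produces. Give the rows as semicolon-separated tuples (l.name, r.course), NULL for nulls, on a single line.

CROSS JOIN pairs every row of `students` with every row of `enrollments`: 3 × 2 = 6 rows.
After projecting and ordering:
l.name | r.course
Grace | Math
Grace | Phys
Raj | Math
Raj | Phys
Wendy | Math
Wendy | Phys

(Grace, Math); (Grace, Phys); (Raj, Math); (Raj, Phys); (Wendy, Math); (Wendy, Phys)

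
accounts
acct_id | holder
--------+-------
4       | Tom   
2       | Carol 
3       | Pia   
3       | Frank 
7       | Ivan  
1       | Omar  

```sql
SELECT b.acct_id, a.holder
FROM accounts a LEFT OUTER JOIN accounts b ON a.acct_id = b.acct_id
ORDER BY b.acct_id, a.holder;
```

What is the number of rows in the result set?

8

LEFT JOIN keeps every row from `accounts a`; unmatched rows get NULL for `accounts b`'s columns.
Matching on a.acct_id = b.acct_id.
Matched pairs: 8; unmatched a rows kept: 0.
Total: 8 rows.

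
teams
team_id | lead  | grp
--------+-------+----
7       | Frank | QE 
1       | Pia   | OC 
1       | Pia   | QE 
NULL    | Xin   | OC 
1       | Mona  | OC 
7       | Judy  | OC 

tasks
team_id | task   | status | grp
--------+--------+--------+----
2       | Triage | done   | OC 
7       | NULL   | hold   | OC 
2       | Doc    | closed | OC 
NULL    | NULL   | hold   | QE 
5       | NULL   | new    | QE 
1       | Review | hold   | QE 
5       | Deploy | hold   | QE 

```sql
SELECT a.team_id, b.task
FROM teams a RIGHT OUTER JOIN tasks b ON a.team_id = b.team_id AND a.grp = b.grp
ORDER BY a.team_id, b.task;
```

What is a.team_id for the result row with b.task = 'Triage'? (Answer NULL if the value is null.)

RIGHT JOIN keeps every row from `tasks`; unmatched rows get NULL for `teams`'s columns.
Matching on a.team_id = b.team_id AND a.grp = b.grp. A NULL in a compared column never satisfies the condition.
- a row (team_id=7, grp=QE): no match.
- a row (team_id=1, grp=OC): no match.
- a row (team_id=1, grp=QE): matches 1 b row(s) → 1 output row(s).
- a row (team_id=NULL, grp=OC): no match.
- a row (team_id=1, grp=OC): no match.
- a row (team_id=7, grp=OC): matches 1 b row(s) → 1 output row(s).
- plus 5 unmatched b row(s), each kept with NULL a columns.

NULL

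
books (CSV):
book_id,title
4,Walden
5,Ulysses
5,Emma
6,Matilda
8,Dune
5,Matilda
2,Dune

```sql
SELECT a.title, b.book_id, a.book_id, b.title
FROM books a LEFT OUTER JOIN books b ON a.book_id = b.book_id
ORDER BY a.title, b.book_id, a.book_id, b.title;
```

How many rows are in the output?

13

LEFT JOIN keeps every row from `books a`; unmatched rows get NULL for `books b`'s columns.
Matching on a.book_id = b.book_id.
- a[0] book_id=4 → 1 match(es) in b → 1 row(s).
- a[1] book_id=5 → 3 match(es) in b → 3 row(s).
- a[2] book_id=5 → 3 match(es) in b → 3 row(s).
- a[3] book_id=6 → 1 match(es) in b → 1 row(s).
- a[4] book_id=8 → 1 match(es) in b → 1 row(s).
- a[5] book_id=5 → 3 match(es) in b → 3 row(s).
- a[6] book_id=2 → 1 match(es) in b → 1 row(s).
Total: 13 rows.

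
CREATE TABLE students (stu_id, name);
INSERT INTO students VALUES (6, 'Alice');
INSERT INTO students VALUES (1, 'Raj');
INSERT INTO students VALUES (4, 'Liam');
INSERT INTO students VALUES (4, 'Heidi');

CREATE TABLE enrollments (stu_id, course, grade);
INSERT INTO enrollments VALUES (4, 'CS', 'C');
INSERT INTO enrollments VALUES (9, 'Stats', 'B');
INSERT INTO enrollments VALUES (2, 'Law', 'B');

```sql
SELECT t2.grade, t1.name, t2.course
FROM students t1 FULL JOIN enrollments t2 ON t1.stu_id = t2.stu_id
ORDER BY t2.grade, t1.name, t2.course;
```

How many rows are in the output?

FULL OUTER JOIN keeps every row from both sides; unmatched rows get NULL for the other side's columns.
Matching on t1.stu_id = t2.stu_id.
- t1 (stu_id=6) has no partner → padded with NULL.
- t1 (stu_id=1) has no partner → padded with NULL.
- t1 (stu_id=4) pairs with 1 row(s) of t2.
- t1 (stu_id=4) pairs with 1 row(s) of t2.
- plus 2 unmatched t2 row(s), each kept with NULL t1 columns.
Total: 2 matched + 4 padded = 6 rows.

6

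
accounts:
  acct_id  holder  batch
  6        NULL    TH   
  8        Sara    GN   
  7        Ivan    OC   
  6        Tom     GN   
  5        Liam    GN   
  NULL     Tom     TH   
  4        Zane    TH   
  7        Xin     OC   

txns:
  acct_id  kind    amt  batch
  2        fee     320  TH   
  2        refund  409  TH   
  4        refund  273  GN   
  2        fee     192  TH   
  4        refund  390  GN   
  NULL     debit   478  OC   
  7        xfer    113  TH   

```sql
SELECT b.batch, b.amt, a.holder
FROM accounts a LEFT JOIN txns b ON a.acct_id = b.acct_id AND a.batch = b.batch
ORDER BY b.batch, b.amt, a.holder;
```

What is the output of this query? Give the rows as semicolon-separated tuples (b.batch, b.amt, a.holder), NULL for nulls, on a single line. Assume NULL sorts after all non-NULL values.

(NULL, NULL, Ivan); (NULL, NULL, Liam); (NULL, NULL, Sara); (NULL, NULL, Tom); (NULL, NULL, Tom); (NULL, NULL, Xin); (NULL, NULL, Zane); (NULL, NULL, NULL)

LEFT JOIN keeps every row from `accounts`; unmatched rows get NULL for `txns`'s columns.
Matching on a.acct_id = b.acct_id AND a.batch = b.batch. A NULL in a compared column never satisfies the condition.
- acct_id=6, batch=TH: no b row matches, row kept with b columns NULL.
- acct_id=8, batch=GN: no b row matches, row kept with b columns NULL.
- acct_id=7, batch=OC: no b row matches, row kept with b columns NULL.
- acct_id=6, batch=GN: no b row matches, row kept with b columns NULL.
- acct_id=5, batch=GN: no b row matches, row kept with b columns NULL.
- acct_id=NULL, batch=TH: no b row matches, row kept with b columns NULL.
- acct_id=4, batch=TH: no b row matches, row kept with b columns NULL.
- acct_id=7, batch=OC: no b row matches, row kept with b columns NULL.
After projecting and ordering:
b.batch | b.amt | a.holder
NULL | NULL | Ivan
NULL | NULL | Liam
NULL | NULL | Sara
NULL | NULL | Tom
NULL | NULL | Tom
NULL | NULL | Xin
NULL | NULL | Zane
NULL | NULL | NULL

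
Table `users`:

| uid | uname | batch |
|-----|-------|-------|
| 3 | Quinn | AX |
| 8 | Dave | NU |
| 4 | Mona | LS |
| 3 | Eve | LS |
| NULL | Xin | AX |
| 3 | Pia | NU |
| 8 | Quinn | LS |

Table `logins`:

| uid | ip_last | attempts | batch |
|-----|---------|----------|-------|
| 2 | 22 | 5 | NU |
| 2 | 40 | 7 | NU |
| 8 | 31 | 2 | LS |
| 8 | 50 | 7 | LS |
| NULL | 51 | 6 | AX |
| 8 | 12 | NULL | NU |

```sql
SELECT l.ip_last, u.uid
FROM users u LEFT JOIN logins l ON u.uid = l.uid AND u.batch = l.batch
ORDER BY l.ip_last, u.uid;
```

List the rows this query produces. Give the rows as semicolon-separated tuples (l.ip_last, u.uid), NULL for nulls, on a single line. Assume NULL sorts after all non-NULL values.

(12, 8); (31, 8); (50, 8); (NULL, 3); (NULL, 3); (NULL, 3); (NULL, 4); (NULL, NULL)

LEFT JOIN keeps every row from `users`; unmatched rows get NULL for `logins`'s columns.
Matching on u.uid = l.uid AND u.batch = l.batch. A NULL in a compared column never satisfies the condition.
- uid=3, batch=AX: no l row matches, row kept with l columns NULL.
- uid=8, batch=NU: 1 matching l row(s), so 1 row(s) emitted.
- uid=4, batch=LS: no l row matches, row kept with l columns NULL.
- uid=3, batch=LS: no l row matches, row kept with l columns NULL.
- uid=NULL, batch=AX: no l row matches, row kept with l columns NULL.
- uid=3, batch=NU: no l row matches, row kept with l columns NULL.
- uid=8, batch=LS: 2 matching l row(s), so 2 row(s) emitted.
After projecting and ordering:
l.ip_last | u.uid
12 | 8
31 | 8
50 | 8
NULL | 3
NULL | 3
NULL | 3
NULL | 4
NULL | NULL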